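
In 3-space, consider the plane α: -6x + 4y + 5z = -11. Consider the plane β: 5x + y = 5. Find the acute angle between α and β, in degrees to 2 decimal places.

54.47

cos θ = |n₁·n₂| / (|n₁||n₂|) = |-26| / (√77 · √26).
θ = arccos(0.58109) ≈ 54.47°.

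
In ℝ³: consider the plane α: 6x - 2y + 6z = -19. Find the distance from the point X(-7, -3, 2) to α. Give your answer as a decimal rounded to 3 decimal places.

n·X − d = (6)·(-7) + (-2)·(-3) + (6)·(2) − (-19) = -5; |n| = √76.
Distance = |-5| / √76 = 5/√76 ≈ 0.574.

0.574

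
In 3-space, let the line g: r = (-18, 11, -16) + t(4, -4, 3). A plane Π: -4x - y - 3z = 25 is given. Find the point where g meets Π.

(-2, -5, -4)

Substitute r = (-18, 11, -16) + t(4, -4, 3) into the plane: 109 + (-21)t = 25, so t = 4.
Intersection: (-18, 11, -16) + 4·(4, -4, 3) = (-2, -5, -4).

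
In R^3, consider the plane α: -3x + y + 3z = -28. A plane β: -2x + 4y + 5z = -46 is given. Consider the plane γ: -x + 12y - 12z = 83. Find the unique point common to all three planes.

(1, -1, -8)

Solving the 3×3 linear system -3x + y + 3z = -28, -2x + 4y + 5z = -46, -x + 12y - 12z = 83 (e.g. by elimination or Cramer's rule, determinant = 235) gives (1, -1, -8).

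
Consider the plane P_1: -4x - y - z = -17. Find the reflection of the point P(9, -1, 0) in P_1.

λ = (n·P − d)/|n|² = (-35 − (-17))/18 = -1.
Reflection = P − 2λn = (9, -1, 0) − (-2)·(-4, -1, -1) = (1, -3, -2).

(1, -3, -2)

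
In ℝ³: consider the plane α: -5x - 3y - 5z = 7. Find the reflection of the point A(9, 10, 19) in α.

λ = (n·A − d)/|n|² = (-170 − 7)/59 = -3.
Reflection = A − 2λn = (9, 10, 19) − (-6)·(-5, -3, -5) = (-21, -8, -11).

(-21, -8, -11)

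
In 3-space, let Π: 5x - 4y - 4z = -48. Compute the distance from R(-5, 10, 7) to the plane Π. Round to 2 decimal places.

5.96

n·R − d = (5)·(-5) + (-4)·(10) + (-4)·(7) − (-48) = -45; |n| = √57.
Distance = |-45| / √57 = 45/√57 ≈ 5.96.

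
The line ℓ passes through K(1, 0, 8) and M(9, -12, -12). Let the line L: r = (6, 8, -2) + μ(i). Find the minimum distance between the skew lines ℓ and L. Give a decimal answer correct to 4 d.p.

12.0049

A direction vector for ℓ is M − K = (8, -12, -20).
Common perpendicular direction n = (8, -12, -20) × (1, 0, 0) = (0, -20, 12).
With w = (6, 8, -2) − (1, 0, 8) = (5, 8, -10), w · n = -280.
Distance = |w · n| / |n| = |-280| / √544 ≈ 12.0049.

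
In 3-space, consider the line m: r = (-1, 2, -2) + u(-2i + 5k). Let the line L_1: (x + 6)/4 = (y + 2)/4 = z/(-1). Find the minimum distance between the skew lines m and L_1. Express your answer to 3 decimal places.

L_1 has direction (4, 4, -1) through (-6, -2, 0).
Common perpendicular direction n = (-2, 0, 5) × (4, 4, -1) = (-20, 18, -8).
With w = (-6, -2, 0) − (-1, 2, -2) = (-5, -4, 2), w · n = 12.
Distance = |w · n| / |n| = |12| / √788 ≈ 0.427.

0.427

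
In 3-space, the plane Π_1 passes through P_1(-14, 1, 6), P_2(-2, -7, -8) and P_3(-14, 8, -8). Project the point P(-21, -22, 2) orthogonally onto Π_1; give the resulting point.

P_1P_2 = (12, -8, -14), P_1P_3 = (0, 7, -14); a normal to Π_1 is P_1P_2 × P_1P_3 = (210, 168, 84).
Using P_1: Π_1 has equation 210x + 168y + 84z = -2268.
Foot = P − λn with λ = (n·P − d)/|n|² = (-7938 − (-2268))/79380 = -1/14.
Foot = (-21, -22, 2) − (-1/14)·(210, 168, 84) = (-6, -10, 8).

(-6, -10, 8)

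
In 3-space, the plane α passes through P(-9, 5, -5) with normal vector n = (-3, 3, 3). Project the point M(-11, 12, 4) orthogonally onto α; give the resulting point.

α: n·r = n·P gives -3x + 3y + 3z = 27.
Foot = M − λn with λ = (n·M − d)/|n|² = (81 − 27)/27 = 2.
Foot = (-11, 12, 4) − 2·(-3, 3, 3) = (-5, 6, -2).

(-5, 6, -2)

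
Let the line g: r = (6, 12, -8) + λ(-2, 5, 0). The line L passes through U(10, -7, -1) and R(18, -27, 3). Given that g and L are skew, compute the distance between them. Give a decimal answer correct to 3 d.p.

A direction vector for L is R − U = (8, -20, 4).
Common perpendicular direction n = (-2, 5, 0) × (8, -20, 4) = (20, 8, 0).
With w = (10, -7, -1) − (6, 12, -8) = (4, -19, 7), w · n = -72.
Distance = |w · n| / |n| = |-72| / √464 ≈ 3.343.

3.343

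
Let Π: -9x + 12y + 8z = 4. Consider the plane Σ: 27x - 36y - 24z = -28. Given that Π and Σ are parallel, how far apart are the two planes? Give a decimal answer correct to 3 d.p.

Rescale Σ by 1/(-3): -9x + 12y + 8z = 28/3. Then distance = |4 − (28/3)| / √289 ≈ 0.314.

0.314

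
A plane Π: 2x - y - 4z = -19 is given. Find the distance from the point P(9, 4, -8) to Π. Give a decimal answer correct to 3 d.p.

n·P − d = (2)·(9) + (-1)·(4) + (-4)·(-8) − (-19) = 65; |n| = √21.
Distance = |65| / √21 = 65/√21 ≈ 14.184.

14.184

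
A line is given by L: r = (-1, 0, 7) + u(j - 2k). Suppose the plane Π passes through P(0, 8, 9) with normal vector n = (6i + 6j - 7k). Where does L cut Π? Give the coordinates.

(-1, 2, 3)

Π: n·r = n·P gives 6x + 6y - 7z = -15.
Substitute r = (-1, 0, 7) + t(0, 1, -2) into the plane: -55 + 20t = -15, so t = 2.
Intersection: (-1, 0, 7) + 2·(0, 1, -2) = (-1, 2, 3).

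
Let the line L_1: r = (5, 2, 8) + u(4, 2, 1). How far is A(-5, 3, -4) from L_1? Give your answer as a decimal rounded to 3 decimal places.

Taking (5, 2, 8) on L_1 with direction v = (4, 2, 1): w = A − (5, 2, 8) = (-10, 1, -12), and w × v = (25, -38, -24).
Distance = |w × v| / |v| = √2645 / √21 ≈ 11.223.

11.223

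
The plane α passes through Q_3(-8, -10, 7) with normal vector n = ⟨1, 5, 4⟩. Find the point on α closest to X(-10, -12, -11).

α: n·r = n·Q_3 gives x + 5y + 4z = -30.
Foot = X − λn with λ = (n·X − d)/|n|² = (-114 − (-30))/42 = -2.
Foot = (-10, -12, -11) − (-2)·(1, 5, 4) = (-8, -2, -3).

(-8, -2, -3)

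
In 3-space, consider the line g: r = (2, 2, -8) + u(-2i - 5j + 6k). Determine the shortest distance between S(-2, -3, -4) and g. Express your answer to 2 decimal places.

Taking (2, 2, -8) on g with direction v = (-2, -5, 6): w = S − (2, 2, -8) = (-4, -5, 4), and w × v = (-10, 16, 10).
Distance = |w × v| / |v| = √456 / √65 ≈ 2.65.

2.65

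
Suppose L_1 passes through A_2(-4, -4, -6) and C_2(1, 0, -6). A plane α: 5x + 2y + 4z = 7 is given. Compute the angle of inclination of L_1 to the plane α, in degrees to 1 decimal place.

A direction vector for L_1 is C_2 − A_2 = (5, 4, 0).
sin θ = |n·v| / (|n||v|) = |33| / (√45 · √41) = 0.76827.
θ ≈ 50.2°.

50.2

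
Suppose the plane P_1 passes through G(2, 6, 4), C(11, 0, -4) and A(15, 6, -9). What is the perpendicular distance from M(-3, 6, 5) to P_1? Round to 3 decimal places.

2.809

GC = (9, -6, -8), GA = (13, 0, -13); a normal to P_1 is GC × GA = (78, 13, 78).
Using G: P_1 has equation 78x + 13y + 78z = 546.
n·M − d = (78)·(-3) + (13)·(6) + (78)·(5) − 546 = -312; |n| = √12337.
Distance = |-312| / √12337 = 312/√12337 ≈ 2.809.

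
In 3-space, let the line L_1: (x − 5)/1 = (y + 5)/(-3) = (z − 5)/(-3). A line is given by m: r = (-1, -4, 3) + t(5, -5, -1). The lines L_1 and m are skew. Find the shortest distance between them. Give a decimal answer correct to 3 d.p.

L_1 has direction (1, -3, -3) through (5, -5, 5).
Common perpendicular direction n = (1, -3, -3) × (5, -5, -1) = (-12, -14, 10).
With w = (-1, -4, 3) − (5, -5, 5) = (-6, 1, -2), w · n = 38.
Distance = |w · n| / |n| = |38| / √440 ≈ 1.812.

1.812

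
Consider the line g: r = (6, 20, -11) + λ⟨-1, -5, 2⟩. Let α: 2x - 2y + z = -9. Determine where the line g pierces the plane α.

(3, 5, -5)

Substitute r = (6, 20, -11) + t(-1, -5, 2) into the plane: -39 + 10t = -9, so t = 3.
Intersection: (6, 20, -11) + 3·(-1, -5, 2) = (3, 5, -5).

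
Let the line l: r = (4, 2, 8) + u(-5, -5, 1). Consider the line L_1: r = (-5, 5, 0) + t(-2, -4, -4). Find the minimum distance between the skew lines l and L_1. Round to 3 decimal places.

Common perpendicular direction n = (-5, -5, 1) × (-2, -4, -4) = (24, -22, 10).
With w = (-5, 5, 0) − (4, 2, 8) = (-9, 3, -8), w · n = -362.
Distance = |w · n| / |n| = |-362| / √1160 ≈ 10.629.

10.629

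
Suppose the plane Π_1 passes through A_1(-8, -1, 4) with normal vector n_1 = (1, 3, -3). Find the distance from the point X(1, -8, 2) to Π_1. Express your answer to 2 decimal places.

Π_1: n_1·r = n_1·A_1 gives x + 3y - 3z = -23.
n·X − d = (1)·(1) + (3)·(-8) + (-3)·(2) − (-23) = -6; |n| = √19.
Distance = |-6| / √19 = 6/√19 ≈ 1.38.

1.38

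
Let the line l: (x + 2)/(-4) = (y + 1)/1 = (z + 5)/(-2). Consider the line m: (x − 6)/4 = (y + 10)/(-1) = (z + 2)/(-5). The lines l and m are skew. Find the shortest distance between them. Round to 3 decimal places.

l has direction (-4, 1, -2) through (-2, -1, -5).
m has direction (4, -1, -5) through (6, -10, -2).
Common perpendicular direction n = (-4, 1, -2) × (4, -1, -5) = (-7, -28, 0).
With w = (6, -10, -2) − (-2, -1, -5) = (8, -9, 3), w · n = 196.
Distance = |w · n| / |n| = |196| / √833 ≈ 6.791.

6.791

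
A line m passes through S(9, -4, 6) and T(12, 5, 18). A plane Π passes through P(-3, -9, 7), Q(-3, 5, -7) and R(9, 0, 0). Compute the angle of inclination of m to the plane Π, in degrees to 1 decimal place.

A direction vector for m is T − S = (3, 9, 12).
PQ = (0, 14, -14), PR = (12, 9, -7); a normal to Π is PQ × PR = (28, -168, -168).
Using P: Π has equation 28x - 168y - 168z = 252.
sin θ = |n·v| / (|n||v|) = |-3444| / (√57232 · √234) = 0.94110.
θ ≈ 70.2°.

70.2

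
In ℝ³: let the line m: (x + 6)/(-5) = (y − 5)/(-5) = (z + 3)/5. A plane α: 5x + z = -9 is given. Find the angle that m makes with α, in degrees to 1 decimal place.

m has direction (-5, -5, 5) through (-6, 5, -3).
sin θ = |n·v| / (|n||v|) = |-20| / (√26 · √75) = 0.45291.
θ ≈ 26.9°.

26.9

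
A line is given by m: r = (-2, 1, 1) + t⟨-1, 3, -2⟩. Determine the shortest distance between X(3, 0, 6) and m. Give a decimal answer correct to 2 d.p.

5.28

Taking (-2, 1, 1) on m with direction v = (-1, 3, -2): w = X − (-2, 1, 1) = (5, -1, 5), and w × v = (-13, 5, 14).
Distance = |w × v| / |v| = √390 / √14 ≈ 5.28.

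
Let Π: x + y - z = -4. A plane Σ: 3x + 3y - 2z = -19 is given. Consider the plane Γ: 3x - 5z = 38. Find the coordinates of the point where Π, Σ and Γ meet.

(1, -12, -7)

Solving the 3×3 linear system x + y - z = -4, 3x + 3y - 2z = -19, 3x - 5z = 38 (e.g. by elimination or Cramer's rule, determinant = 3) gives (1, -12, -7).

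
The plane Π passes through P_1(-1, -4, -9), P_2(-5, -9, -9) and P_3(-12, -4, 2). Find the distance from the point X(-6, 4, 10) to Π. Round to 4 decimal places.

P_1P_2 = (-4, -5, 0), P_1P_3 = (-11, 0, 11); a normal to Π is P_1P_2 × P_1P_3 = (-55, 44, -55).
Using P_1: Π has equation -55x + 44y - 55z = 374.
n·X − d = (-55)·(-6) + (44)·(4) + (-55)·(10) − 374 = -418; |n| = √7986.
Distance = |-418| / √7986 = 418/√7986 ≈ 4.6775.

4.6775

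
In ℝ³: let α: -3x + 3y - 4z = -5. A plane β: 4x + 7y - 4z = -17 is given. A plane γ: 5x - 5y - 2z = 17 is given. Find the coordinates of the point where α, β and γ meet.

(0, -3, -1)

Solving the 3×3 linear system -3x + 3y - 4z = -5, 4x + 7y - 4z = -17, 5x - 5y - 2z = 17 (e.g. by elimination or Cramer's rule, determinant = 286) gives (0, -3, -1).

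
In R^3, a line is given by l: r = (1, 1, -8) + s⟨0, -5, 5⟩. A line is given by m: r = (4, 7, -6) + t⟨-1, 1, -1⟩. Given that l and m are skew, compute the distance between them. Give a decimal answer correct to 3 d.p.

5.657

Common perpendicular direction n = (0, -5, 5) × (-1, 1, -1) = (0, -5, -5).
With w = (4, 7, -6) − (1, 1, -8) = (3, 6, 2), w · n = -40.
Distance = |w · n| / |n| = |-40| / √50 ≈ 5.657.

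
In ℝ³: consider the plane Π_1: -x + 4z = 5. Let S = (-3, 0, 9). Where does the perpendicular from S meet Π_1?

Foot = S − λn with λ = (n·S − d)/|n|² = (39 − 5)/17 = 2.
Foot = (-3, 0, 9) − 2·(-1, 0, 4) = (-1, 0, 1).

(-1, 0, 1)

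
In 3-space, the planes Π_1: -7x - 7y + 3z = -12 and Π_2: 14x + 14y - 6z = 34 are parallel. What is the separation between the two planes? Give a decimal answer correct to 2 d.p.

Rescale Π_2 by 1/(-2): -7x - 7y + 3z = -17. Then distance = |-12 − (-17)| / √107 ≈ 0.48.

0.48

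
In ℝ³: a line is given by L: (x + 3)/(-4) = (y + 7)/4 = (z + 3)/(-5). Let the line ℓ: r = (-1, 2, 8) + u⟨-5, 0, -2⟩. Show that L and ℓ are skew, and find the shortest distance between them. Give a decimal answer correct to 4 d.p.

L has direction (-4, 4, -5) through (-3, -7, -3).
Common perpendicular direction n = (-4, 4, -5) × (-5, 0, -2) = (-8, 17, 20).
With w = (-1, 2, 8) − (-3, -7, -3) = (2, 9, 11), w · n = 357.
Since n ≠ 0 the lines are not parallel, and w · n = 357 ≠ 0 so they do not intersect; hence they are skew.
Distance = |w · n| / |n| = |357| / √753 ≈ 13.0098.

13.0098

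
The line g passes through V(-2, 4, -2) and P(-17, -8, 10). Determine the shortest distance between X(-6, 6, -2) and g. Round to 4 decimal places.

4.1802

A direction vector for g is P − V = (-15, -12, 12).
Taking (-2, 4, -2) on g with direction v = (-15, -12, 12): w = X − (-2, 4, -2) = (-4, 2, 0), and w × v = (24, 48, 78).
Distance = |w × v| / |v| = √8964 / √513 ≈ 4.1802.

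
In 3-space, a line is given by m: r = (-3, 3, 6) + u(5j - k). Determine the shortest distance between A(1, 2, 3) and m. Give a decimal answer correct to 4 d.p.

5.0839

Taking (-3, 3, 6) on m with direction v = (0, 5, -1): w = A − (-3, 3, 6) = (4, -1, -3), and w × v = (16, 4, 20).
Distance = |w × v| / |v| = √672 / √26 ≈ 5.0839.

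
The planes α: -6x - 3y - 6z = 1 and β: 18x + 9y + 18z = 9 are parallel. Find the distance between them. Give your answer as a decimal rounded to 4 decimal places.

Rescale β by 1/(-3): -6x - 3y - 6z = -3. Then distance = |1 − (-3)| / √81 ≈ 0.4444.

0.4444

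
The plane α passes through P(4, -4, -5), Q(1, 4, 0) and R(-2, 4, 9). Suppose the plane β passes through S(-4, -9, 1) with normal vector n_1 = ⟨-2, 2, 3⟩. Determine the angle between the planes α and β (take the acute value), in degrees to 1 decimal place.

PQ = (-3, 8, 5), PR = (-6, 8, 14); a normal to α is PQ × PR = (72, 12, 24).
Using P: α has equation 72x + 12y + 24z = 120.
β: n_1·r = n_1·S gives -2x + 2y + 3z = -7.
cos θ = |n₁·n₂| / (|n₁||n₂|) = |-48| / (√5904 · √17).
θ = arccos(0.15151) ≈ 81.3°.

81.3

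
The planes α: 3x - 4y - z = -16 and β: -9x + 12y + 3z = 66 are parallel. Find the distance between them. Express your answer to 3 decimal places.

1.177

Rescale β by 1/(-3): 3x - 4y - z = -22. Then distance = |-16 − (-22)| / √26 ≈ 1.177.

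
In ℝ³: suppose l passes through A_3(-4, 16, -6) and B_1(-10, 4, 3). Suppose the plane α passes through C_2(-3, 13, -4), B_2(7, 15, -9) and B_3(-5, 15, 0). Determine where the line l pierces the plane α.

(-6, 12, -3)

A direction vector for l is B_1 − A_3 = (-6, -12, 9).
C_2B_2 = (10, 2, -5), C_2B_3 = (-2, 2, 4); a normal to α is C_2B_2 × C_2B_3 = (18, -30, 24).
Using C_2: α has equation 18x - 30y + 24z = -540.
Substitute r = (-4, 16, -6) + t(-6, -12, 9) into the plane: -696 + 468t = -540, so t = 1/3.
Intersection: (-4, 16, -6) + (1/3)·(-6, -12, 9) = (-6, 12, -3).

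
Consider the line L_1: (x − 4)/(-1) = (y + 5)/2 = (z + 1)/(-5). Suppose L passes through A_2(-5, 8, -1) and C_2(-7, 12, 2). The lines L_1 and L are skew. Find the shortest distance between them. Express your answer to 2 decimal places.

L_1 has direction (-1, 2, -5) through (4, -5, -1).
A direction vector for L is C_2 − A_2 = (-2, 4, 3).
Common perpendicular direction n = (-1, 2, -5) × (-2, 4, 3) = (26, 13, 0).
With w = (-5, 8, -1) − (4, -5, -1) = (-9, 13, 0), w · n = -65.
Distance = |w · n| / |n| = |-65| / √845 ≈ 2.24.

2.24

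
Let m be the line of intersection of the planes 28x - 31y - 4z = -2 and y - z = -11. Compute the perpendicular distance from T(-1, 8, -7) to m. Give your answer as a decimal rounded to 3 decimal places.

18.598

Direction of m: (28, -31, -4) × (0, 1, -1) = (35, 28, 28).
A point on m: solving the two plane equations with x = -6 gives (-6, -6, 5).
Taking (-6, -6, 5) on m with direction v = (35, 28, 28): w = T − (-6, -6, 5) = (5, 14, -12), and w × v = (728, -560, -350).
Distance = |w × v| / |v| = √966084 / √2793 ≈ 18.598.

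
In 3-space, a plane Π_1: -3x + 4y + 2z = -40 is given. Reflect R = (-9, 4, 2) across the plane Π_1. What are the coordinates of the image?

λ = (n·R − d)/|n|² = (47 − (-40))/29 = 3.
Reflection = R − 2λn = (-9, 4, 2) − 6·(-3, 4, 2) = (9, -20, -10).

(9, -20, -10)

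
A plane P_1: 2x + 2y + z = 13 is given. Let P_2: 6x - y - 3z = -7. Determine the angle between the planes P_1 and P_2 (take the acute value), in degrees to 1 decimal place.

cos θ = |n₁·n₂| / (|n₁||n₂|) = |7| / (√9 · √46).
θ = arccos(0.34403) ≈ 69.9°.

69.9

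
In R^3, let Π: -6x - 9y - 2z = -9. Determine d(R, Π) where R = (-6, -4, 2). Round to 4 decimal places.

n·R − d = (-6)·(-6) + (-9)·(-4) + (-2)·(2) − (-9) = 77; |n| = √121.
Distance = |77| / √121 = 77/√121 ≈ 7.0000.

7.0000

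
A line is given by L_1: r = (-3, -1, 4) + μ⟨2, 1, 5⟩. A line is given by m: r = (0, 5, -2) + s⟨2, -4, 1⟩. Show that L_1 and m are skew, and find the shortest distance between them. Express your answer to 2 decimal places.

6.95

Common perpendicular direction n = (2, 1, 5) × (2, -4, 1) = (21, 8, -10).
With w = (0, 5, -2) − (-3, -1, 4) = (3, 6, -6), w · n = 171.
Since n ≠ 0 the lines are not parallel, and w · n = 171 ≠ 0 so they do not intersect; hence they are skew.
Distance = |w · n| / |n| = |171| / √605 ≈ 6.95.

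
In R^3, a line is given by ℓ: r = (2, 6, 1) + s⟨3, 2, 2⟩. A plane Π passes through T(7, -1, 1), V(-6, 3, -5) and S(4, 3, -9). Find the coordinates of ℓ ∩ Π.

(-4, 2, -3)

TV = (-13, 4, -6), TS = (-3, 4, -10); a normal to Π is TV × TS = (-16, -112, -40).
Using T: Π has equation -16x - 112y - 40z = -40.
Substitute r = (2, 6, 1) + t(3, 2, 2) into the plane: -744 + (-352)t = -40, so t = -2.
Intersection: (2, 6, 1) + (-2)·(3, 2, 2) = (-4, 2, -3).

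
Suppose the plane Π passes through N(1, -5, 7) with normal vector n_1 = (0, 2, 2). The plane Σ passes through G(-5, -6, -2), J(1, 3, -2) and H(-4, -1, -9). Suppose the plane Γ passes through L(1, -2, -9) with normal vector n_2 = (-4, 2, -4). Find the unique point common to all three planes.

Π: n_1·r = n_1·N gives 2y + 2z = 4.
GJ = (6, 9, 0), GH = (1, 5, -7); a normal to Σ is GJ × GH = (-63, 42, 21).
Using G: Σ has equation -63x + 42y + 21z = 21.
Γ: n_2·r = n_2·L gives -4x + 2y - 4z = 28.
Solving the 3×3 linear system 2y + 2z = 4, -63x + 42y + 21z = 21, -4x + 2y - 4z = 28 (e.g. by elimination or Cramer's rule, determinant = -588) gives (3, 8, -6).

(3, 8, -6)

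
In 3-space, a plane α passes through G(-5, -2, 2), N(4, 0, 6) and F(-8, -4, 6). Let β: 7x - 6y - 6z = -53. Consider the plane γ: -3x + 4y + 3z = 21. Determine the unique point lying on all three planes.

GN = (9, 2, 4), GF = (-3, -2, 4); a normal to α is GN × GF = (16, -48, -12).
Using G: α has equation 16x - 48y - 12z = -8.
Solving the 3×3 linear system 16x - 48y - 12z = -8, 7x - 6y - 6z = -53, -3x + 4y + 3z = 21 (e.g. by elimination or Cramer's rule, determinant = 120) gives (-5, -3, 6).

(-5, -3, 6)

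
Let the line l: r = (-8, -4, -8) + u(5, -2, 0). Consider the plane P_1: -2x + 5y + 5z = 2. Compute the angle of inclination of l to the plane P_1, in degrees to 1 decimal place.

sin θ = |n·v| / (|n||v|) = |-20| / (√54 · √29) = 0.50540.
θ ≈ 30.4°.

30.4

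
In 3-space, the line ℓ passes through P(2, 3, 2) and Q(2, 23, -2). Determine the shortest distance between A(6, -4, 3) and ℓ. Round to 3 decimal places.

4.019

A direction vector for ℓ is Q − P = (0, 20, -4).
Taking (2, 3, 2) on ℓ with direction v = (0, 20, -4): w = A − (2, 3, 2) = (4, -7, 1), and w × v = (8, 16, 80).
Distance = |w × v| / |v| = √6720 / √416 ≈ 4.019.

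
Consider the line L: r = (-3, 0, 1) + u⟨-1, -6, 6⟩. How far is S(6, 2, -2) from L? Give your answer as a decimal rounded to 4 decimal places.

Taking (-3, 0, 1) on L with direction v = (-1, -6, 6): w = S − (-3, 0, 1) = (9, 2, -3), and w × v = (-6, -51, -52).
Distance = |w × v| / |v| = √5341 / √73 ≈ 8.5536.

8.5536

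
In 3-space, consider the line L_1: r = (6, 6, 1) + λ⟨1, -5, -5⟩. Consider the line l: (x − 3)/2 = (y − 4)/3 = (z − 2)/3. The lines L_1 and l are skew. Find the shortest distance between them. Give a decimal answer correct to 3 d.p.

2.121

l has direction (2, 3, 3) through (3, 4, 2).
Common perpendicular direction n = (1, -5, -5) × (2, 3, 3) = (0, -13, 13).
With w = (3, 4, 2) − (6, 6, 1) = (-3, -2, 1), w · n = 39.
Distance = |w · n| / |n| = |39| / √338 ≈ 2.121.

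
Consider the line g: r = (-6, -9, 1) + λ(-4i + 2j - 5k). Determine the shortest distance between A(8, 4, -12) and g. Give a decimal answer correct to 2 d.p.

Taking (-6, -9, 1) on g with direction v = (-4, 2, -5): w = A − (-6, -9, 1) = (14, 13, -13), and w × v = (-39, 122, 80).
Distance = |w × v| / |v| = √22805 / √45 ≈ 22.51.

22.51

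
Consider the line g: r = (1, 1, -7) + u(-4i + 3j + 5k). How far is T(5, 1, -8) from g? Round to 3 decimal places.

Taking (1, 1, -7) on g with direction v = (-4, 3, 5): w = T − (1, 1, -7) = (4, 0, -1), and w × v = (3, -16, 12).
Distance = |w × v| / |v| = √409 / √50 ≈ 2.860.

2.860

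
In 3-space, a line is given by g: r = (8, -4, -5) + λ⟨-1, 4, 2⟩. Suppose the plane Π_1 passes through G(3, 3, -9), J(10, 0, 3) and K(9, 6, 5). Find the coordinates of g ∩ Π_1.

GJ = (7, -3, 12), GK = (6, 3, 14); a normal to Π_1 is GJ × GK = (-78, -26, 39).
Using G: Π_1 has equation -78x - 26y + 39z = -663.
Substitute r = (8, -4, -5) + t(-1, 4, 2) into the plane: -715 + 52t = -663, so t = 1.
Intersection: (8, -4, -5) + 1·(-1, 4, 2) = (7, 0, -3).

(7, 0, -3)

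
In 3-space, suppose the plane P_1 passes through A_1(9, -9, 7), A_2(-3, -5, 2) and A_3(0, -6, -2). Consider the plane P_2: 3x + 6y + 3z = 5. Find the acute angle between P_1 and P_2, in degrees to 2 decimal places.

25.35

A_1A_2 = (-12, 4, -5), A_1A_3 = (-9, 3, -9); a normal to P_1 is A_1A_2 × A_1A_3 = (-21, -63, 0).
Using A_1: P_1 has equation -21x - 63y = 378.
cos θ = |n₁·n₂| / (|n₁||n₂|) = |-441| / (√4410 · √54).
θ = arccos(0.90370) ≈ 25.35°.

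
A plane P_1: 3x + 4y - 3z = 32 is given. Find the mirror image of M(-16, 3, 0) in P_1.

(-4, 19, -12)

λ = (n·M − d)/|n|² = (-36 − 32)/34 = -2.
Reflection = M − 2λn = (-16, 3, 0) − (-4)·(3, 4, -3) = (-4, 19, -12).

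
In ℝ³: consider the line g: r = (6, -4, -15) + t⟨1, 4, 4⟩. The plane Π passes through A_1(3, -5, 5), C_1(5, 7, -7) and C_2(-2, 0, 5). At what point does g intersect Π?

(8, 4, -7)

A_1C_1 = (2, 12, -12), A_1C_2 = (-5, 5, 0); a normal to Π is A_1C_1 × A_1C_2 = (60, 60, 70).
Using A_1: Π has equation 60x + 60y + 70z = 230.
Substitute r = (6, -4, -15) + t(1, 4, 4) into the plane: -930 + 580t = 230, so t = 2.
Intersection: (6, -4, -15) + 2·(1, 4, 4) = (8, 4, -7).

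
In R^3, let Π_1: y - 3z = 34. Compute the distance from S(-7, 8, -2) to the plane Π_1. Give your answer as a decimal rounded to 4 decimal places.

n·S − d = (0)·(-7) + (1)·(8) + (-3)·(-2) − 34 = -20; |n| = √10.
Distance = |-20| / √10 = 20/√10 ≈ 6.3246.

6.3246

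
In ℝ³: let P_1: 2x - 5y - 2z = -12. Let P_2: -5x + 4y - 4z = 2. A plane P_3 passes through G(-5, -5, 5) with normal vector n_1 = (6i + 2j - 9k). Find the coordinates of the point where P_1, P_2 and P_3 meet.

P_3: n_1·r = n_1·G gives 6x + 2y - 9z = -85.
Solving the 3×3 linear system 2x - 5y - 2z = -12, -5x + 4y - 4z = 2, 6x + 2y - 9z = -85 (e.g. by elimination or Cramer's rule, determinant = 357) gives (-6, -2, 5).

(-6, -2, 5)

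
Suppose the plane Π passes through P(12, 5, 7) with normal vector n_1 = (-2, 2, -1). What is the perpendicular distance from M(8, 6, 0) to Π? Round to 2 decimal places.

5.67

Π: n_1·r = n_1·P gives -2x + 2y - z = -21.
n·M − d = (-2)·(8) + (2)·(6) + (-1)·(0) − (-21) = 17; |n| = √9.
Distance = |17| / √9 = 17/√9 ≈ 5.67.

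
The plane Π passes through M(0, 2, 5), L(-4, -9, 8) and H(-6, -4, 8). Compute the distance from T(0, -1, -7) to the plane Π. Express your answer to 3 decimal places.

ML = (-4, -11, 3), MH = (-6, -6, 3); a normal to Π is ML × MH = (-15, -6, -42).
Using M: Π has equation -15x - 6y - 42z = -222.
n·T − d = (-15)·(0) + (-6)·(-1) + (-42)·(-7) − (-222) = 522; |n| = √2025.
Distance = |522| / √2025 = 522/√2025 ≈ 11.600.

11.600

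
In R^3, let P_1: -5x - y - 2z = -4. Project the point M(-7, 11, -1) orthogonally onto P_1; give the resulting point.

(-2, 12, 1)

Foot = M − λn with λ = (n·M − d)/|n|² = (26 − (-4))/30 = 1.
Foot = (-7, 11, -1) − 1·(-5, -1, -2) = (-2, 12, 1).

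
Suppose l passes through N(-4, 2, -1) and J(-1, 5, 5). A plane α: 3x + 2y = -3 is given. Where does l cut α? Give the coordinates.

A direction vector for l is J − N = (3, 3, 6).
Substitute r = (-4, 2, -1) + t(3, 3, 6) into the plane: -8 + 15t = -3, so t = 1/3.
Intersection: (-4, 2, -1) + (1/3)·(3, 3, 6) = (-3, 3, 1).

(-3, 3, 1)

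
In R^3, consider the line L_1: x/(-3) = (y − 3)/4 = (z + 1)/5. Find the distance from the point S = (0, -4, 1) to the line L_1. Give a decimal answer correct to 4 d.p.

L_1 has direction (-3, 4, 5) through (0, 3, -1).
Taking (0, 3, -1) on L_1 with direction v = (-3, 4, 5): w = S − (0, 3, -1) = (0, -7, 2), and w × v = (-43, -6, -21).
Distance = |w × v| / |v| = √2326 / √50 ≈ 6.8206.

6.8206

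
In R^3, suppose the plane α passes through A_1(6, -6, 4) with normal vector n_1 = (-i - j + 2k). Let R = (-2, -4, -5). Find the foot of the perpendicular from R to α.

(-4, -6, -1)

α: n_1·r = n_1·A_1 gives -x - y + 2z = 8.
Foot = R − λn with λ = (n·R − d)/|n|² = (-4 − 8)/6 = -2.
Foot = (-2, -4, -5) − (-2)·(-1, -1, 2) = (-4, -6, -1).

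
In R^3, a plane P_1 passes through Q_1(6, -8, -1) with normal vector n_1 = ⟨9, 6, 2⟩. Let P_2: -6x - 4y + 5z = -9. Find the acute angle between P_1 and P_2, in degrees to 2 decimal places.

45.21

P_1: n_1·r = n_1·Q_1 gives 9x + 6y + 2z = 4.
cos θ = |n₁·n₂| / (|n₁||n₂|) = |-68| / (√121 · √77).
θ = arccos(0.70448) ≈ 45.21°.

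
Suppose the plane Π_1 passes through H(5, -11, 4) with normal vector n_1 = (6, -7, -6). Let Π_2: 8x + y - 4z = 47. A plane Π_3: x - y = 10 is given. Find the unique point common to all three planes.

(5, -5, -3)

Π_1: n_1·r = n_1·H gives 6x - 7y - 6z = 83.
Solving the 3×3 linear system 6x - 7y - 6z = 83, 8x + y - 4z = 47, x - y = 10 (e.g. by elimination or Cramer's rule, determinant = 58) gives (5, -5, -3).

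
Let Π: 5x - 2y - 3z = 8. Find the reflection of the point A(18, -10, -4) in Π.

λ = (n·A − d)/|n|² = (122 − 8)/38 = 3.
Reflection = A − 2λn = (18, -10, -4) − 6·(5, -2, -3) = (-12, 2, 14).

(-12, 2, 14)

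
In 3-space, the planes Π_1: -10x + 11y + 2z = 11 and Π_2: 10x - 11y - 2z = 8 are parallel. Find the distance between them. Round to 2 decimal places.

1.27

Rescale Π_2 by 1/(-1): -10x + 11y + 2z = -8. Then distance = |11 − (-8)| / √225 ≈ 1.27.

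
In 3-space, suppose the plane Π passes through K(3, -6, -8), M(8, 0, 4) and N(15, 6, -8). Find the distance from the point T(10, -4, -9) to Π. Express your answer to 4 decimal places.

KM = (5, 6, 12), KN = (12, 12, 0); a normal to Π is KM × KN = (-144, 144, -12).
Using K: Π has equation -144x + 144y - 12z = -1200.
n·T − d = (-144)·(10) + (144)·(-4) + (-12)·(-9) − (-1200) = -708; |n| = √41616.
Distance = |-708| / √41616 = 708/√41616 ≈ 3.4706.

3.4706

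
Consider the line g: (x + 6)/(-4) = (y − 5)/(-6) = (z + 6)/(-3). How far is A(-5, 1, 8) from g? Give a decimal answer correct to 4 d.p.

14.3201

g has direction (-4, -6, -3) through (-6, 5, -6).
Taking (-6, 5, -6) on g with direction v = (-4, -6, -3): w = A − (-6, 5, -6) = (1, -4, 14), and w × v = (96, -53, -22).
Distance = |w × v| / |v| = √12509 / √61 ≈ 14.3201.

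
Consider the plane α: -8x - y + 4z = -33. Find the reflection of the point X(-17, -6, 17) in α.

λ = (n·X − d)/|n|² = (210 − (-33))/81 = 3.
Reflection = X − 2λn = (-17, -6, 17) − 6·(-8, -1, 4) = (31, 0, -7).

(31, 0, -7)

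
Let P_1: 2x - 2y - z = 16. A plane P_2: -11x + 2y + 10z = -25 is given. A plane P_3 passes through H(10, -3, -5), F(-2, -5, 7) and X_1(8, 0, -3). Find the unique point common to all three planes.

HF = (-12, -2, 12), HX_1 = (-2, 3, 2); a normal to P_3 is HF × HX_1 = (-40, 0, -40).
Using H: P_3 has equation -40x - 40z = -200.
Solving the 3×3 linear system 2x - 2y - z = 16, -11x + 2y + 10z = -25, -40x - 40z = -200 (e.g. by elimination or Cramer's rule, determinant = 1440) gives (3, -6, 2).

(3, -6, 2)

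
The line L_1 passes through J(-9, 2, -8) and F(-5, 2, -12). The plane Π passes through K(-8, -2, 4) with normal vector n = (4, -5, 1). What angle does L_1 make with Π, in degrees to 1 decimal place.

A direction vector for L_1 is F − J = (4, 0, -4).
Π: n·r = n·K gives 4x - 5y + z = -18.
sin θ = |n·v| / (|n||v|) = |12| / (√42 · √32) = 0.32733.
θ ≈ 19.1°.

19.1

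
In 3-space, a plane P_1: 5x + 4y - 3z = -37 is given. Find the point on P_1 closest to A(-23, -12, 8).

Foot = A − λn with λ = (n·A − d)/|n|² = (-187 − (-37))/50 = -3.
Foot = (-23, -12, 8) − (-3)·(5, 4, -3) = (-8, 0, -1).

(-8, 0, -1)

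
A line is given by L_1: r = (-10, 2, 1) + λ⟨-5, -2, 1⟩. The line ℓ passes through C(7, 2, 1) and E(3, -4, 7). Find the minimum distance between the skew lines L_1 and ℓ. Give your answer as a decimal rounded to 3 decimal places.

A direction vector for ℓ is E − C = (-4, -6, 6).
Common perpendicular direction n = (-5, -2, 1) × (-4, -6, 6) = (-6, 26, 22).
With w = (7, 2, 1) − (-10, 2, 1) = (17, 0, 0), w · n = -102.
Distance = |w · n| / |n| = |-102| / √1196 ≈ 2.949.

2.949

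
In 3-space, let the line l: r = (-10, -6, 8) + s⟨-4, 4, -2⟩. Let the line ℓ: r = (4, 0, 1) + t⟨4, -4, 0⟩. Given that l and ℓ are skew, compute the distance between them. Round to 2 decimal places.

14.14

Common perpendicular direction n = (-4, 4, -2) × (4, -4, 0) = (-8, -8, 0).
With w = (4, 0, 1) − (-10, -6, 8) = (14, 6, -7), w · n = -160.
Distance = |w · n| / |n| = |-160| / √128 ≈ 14.14.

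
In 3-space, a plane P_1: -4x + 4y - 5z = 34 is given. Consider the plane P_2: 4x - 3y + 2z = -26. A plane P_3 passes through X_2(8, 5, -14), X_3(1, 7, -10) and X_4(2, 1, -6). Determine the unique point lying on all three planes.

X_2X_3 = (-7, 2, 4), X_2X_4 = (-6, -4, 8); a normal to P_3 is X_2X_3 × X_2X_4 = (32, 32, 40).
Using X_2: P_3 has equation 32x + 32y + 40z = -144.
Solving the 3×3 linear system -4x + 4y - 5z = 34, 4x - 3y + 2z = -26, 32x + 32y + 40z = -144 (e.g. by elimination or Cramer's rule, determinant = -768) gives (-4, 2, -2).

(-4, 2, -2)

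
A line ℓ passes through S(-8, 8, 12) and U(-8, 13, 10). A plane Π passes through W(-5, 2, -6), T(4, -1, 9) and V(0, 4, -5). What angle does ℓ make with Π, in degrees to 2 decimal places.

37.34

A direction vector for ℓ is U − S = (0, 5, -2).
WT = (9, -3, 15), WV = (5, 2, 1); a normal to Π is WT × WV = (-33, 66, 33).
Using W: Π has equation -33x + 66y + 33z = 99.
sin θ = |n·v| / (|n||v|) = |264| / (√6534 · √29) = 0.60648.
θ ≈ 37.34°.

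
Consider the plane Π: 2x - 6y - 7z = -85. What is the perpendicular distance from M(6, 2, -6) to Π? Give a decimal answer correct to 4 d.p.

n·M − d = (2)·(6) + (-6)·(2) + (-7)·(-6) − (-85) = 127; |n| = √89.
Distance = |127| / √89 = 127/√89 ≈ 13.4620.

13.4620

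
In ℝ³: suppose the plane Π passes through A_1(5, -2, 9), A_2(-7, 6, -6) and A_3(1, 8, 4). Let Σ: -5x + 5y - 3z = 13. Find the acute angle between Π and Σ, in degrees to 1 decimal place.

74.7

A_1A_2 = (-12, 8, -15), A_1A_3 = (-4, 10, -5); a normal to Π is A_1A_2 × A_1A_3 = (110, 0, -88).
Using A_1: Π has equation 110x - 88z = -242.
cos θ = |n₁·n₂| / (|n₁||n₂|) = |-286| / (√19844 · √59).
θ = arccos(0.26432) ≈ 74.7°.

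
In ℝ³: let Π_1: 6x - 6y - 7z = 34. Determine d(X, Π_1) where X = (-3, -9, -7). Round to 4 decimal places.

4.6364

n·X − d = (6)·(-3) + (-6)·(-9) + (-7)·(-7) − 34 = 51; |n| = √121.
Distance = |51| / √121 = 51/√121 ≈ 4.6364.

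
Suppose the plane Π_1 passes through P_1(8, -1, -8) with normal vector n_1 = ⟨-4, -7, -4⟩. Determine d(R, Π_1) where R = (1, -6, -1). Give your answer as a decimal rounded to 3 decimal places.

3.889

Π_1: n_1·r = n_1·P_1 gives -4x - 7y - 4z = 7.
n·R − d = (-4)·(1) + (-7)·(-6) + (-4)·(-1) − 7 = 35; |n| = √81.
Distance = |35| / √81 = 35/√81 ≈ 3.889.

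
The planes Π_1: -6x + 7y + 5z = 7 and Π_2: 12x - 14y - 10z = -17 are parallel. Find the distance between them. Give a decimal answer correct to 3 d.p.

0.143

Rescale Π_2 by 1/(-2): -6x + 7y + 5z = 17/2. Then distance = |7 − (17/2)| / √110 ≈ 0.143.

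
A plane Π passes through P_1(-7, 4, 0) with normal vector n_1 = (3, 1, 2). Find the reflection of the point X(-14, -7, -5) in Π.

(4, -1, 7)

Π: n_1·r = n_1·P_1 gives 3x + y + 2z = -17.
λ = (n·X − d)/|n|² = (-59 − (-17))/14 = -3.
Reflection = X − 2λn = (-14, -7, -5) − (-6)·(3, 1, 2) = (4, -1, 7).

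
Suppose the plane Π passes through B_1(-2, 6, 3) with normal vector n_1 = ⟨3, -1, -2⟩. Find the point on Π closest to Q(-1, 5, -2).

Π: n_1·r = n_1·B_1 gives 3x - y - 2z = -18.
Foot = Q − λn with λ = (n·Q − d)/|n|² = (-4 − (-18))/14 = 1.
Foot = (-1, 5, -2) − 1·(3, -1, -2) = (-4, 6, 0).

(-4, 6, 0)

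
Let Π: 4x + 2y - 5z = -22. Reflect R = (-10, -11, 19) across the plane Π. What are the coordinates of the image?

λ = (n·R − d)/|n|² = (-157 − (-22))/45 = -3.
Reflection = R − 2λn = (-10, -11, 19) − (-6)·(4, 2, -5) = (14, 1, -11).

(14, 1, -11)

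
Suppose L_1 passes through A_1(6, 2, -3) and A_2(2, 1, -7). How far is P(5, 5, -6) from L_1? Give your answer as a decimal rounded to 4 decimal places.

A direction vector for L_1 is A_2 − A_1 = (-4, -1, -4).
Taking (6, 2, -3) on L_1 with direction v = (-4, -1, -4): w = P − (6, 2, -3) = (-1, 3, -3), and w × v = (-15, 8, 13).
Distance = |w × v| / |v| = √458 / √33 ≈ 3.7254.

3.7254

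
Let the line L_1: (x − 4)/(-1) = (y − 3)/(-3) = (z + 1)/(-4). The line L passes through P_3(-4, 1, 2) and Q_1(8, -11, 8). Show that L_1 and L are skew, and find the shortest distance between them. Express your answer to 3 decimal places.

8.237

L_1 has direction (-1, -3, -4) through (4, 3, -1).
A direction vector for L is Q_1 − P_3 = (12, -12, 6).
Common perpendicular direction n = (-1, -3, -4) × (12, -12, 6) = (-66, -42, 48).
With w = (-4, 1, 2) − (4, 3, -1) = (-8, -2, 3), w · n = 756.
Since n ≠ 0 the lines are not parallel, and w · n = 756 ≠ 0 so they do not intersect; hence they are skew.
Distance = |w · n| / |n| = |756| / √8424 ≈ 8.237.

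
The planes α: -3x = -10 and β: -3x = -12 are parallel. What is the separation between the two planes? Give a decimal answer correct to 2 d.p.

0.67

Same normal n = (-3, 0, 0) with |n| = √9; distance = |-10 − (-12)| / |n| = 2/√9 ≈ 0.67.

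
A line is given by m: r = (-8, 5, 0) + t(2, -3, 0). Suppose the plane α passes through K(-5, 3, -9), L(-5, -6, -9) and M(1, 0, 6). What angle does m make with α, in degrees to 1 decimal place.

KL = (0, -9, 0), KM = (6, -3, 15); a normal to α is KL × KM = (-135, 0, 54).
Using K: α has equation -135x + 54z = 189.
sin θ = |n·v| / (|n||v|) = |-270| / (√21141 · √13) = 0.51503.
θ ≈ 31.0°.

31.0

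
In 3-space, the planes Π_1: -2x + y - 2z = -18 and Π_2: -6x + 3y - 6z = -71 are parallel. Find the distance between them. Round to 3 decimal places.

Rescale Π_2 by 1/3: -2x + y - 2z = -71/3. Then distance = |-18 − (-71/3)| / √9 ≈ 1.889.

1.889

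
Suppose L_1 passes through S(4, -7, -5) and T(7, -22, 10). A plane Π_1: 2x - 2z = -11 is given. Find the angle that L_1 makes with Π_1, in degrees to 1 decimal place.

23.3

A direction vector for L_1 is T − S = (3, -15, 15).
sin θ = |n·v| / (|n||v|) = |-24| / (√8 · √459) = 0.39606.
θ ≈ 23.3°.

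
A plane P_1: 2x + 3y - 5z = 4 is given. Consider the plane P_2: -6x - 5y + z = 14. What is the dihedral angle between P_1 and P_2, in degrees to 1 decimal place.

48.8

cos θ = |n₁·n₂| / (|n₁||n₂|) = |-32| / (√38 · √62).
θ = arccos(0.65927) ≈ 48.8°.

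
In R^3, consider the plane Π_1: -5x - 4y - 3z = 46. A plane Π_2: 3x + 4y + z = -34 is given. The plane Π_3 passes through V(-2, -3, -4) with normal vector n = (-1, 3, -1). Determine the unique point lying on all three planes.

(-8, -3, 2)

Π_3: n·r = n·V gives -x + 3y - z = -3.
Solving the 3×3 linear system -5x - 4y - 3z = 46, 3x + 4y + z = -34, -x + 3y - z = -3 (e.g. by elimination or Cramer's rule, determinant = -12) gives (-8, -3, 2).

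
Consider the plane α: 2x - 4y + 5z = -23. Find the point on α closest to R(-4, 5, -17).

Foot = R − λn with λ = (n·R − d)/|n|² = (-113 − (-23))/45 = -2.
Foot = (-4, 5, -17) − (-2)·(2, -4, 5) = (0, -3, -7).

(0, -3, -7)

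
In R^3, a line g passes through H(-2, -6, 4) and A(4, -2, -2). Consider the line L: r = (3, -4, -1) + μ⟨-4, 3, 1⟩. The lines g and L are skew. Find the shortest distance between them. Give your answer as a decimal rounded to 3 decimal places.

A direction vector for g is A − H = (6, 4, -6).
Common perpendicular direction n = (6, 4, -6) × (-4, 3, 1) = (22, 18, 34).
With w = (3, -4, -1) − (-2, -6, 4) = (5, 2, -5), w · n = -24.
Distance = |w · n| / |n| = |-24| / √1964 ≈ 0.542.

0.542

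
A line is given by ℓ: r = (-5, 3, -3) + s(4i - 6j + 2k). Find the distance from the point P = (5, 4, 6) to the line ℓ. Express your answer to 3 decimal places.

Taking (-5, 3, -3) on ℓ with direction v = (4, -6, 2): w = P − (-5, 3, -3) = (10, 1, 9), and w × v = (56, 16, -64).
Distance = |w × v| / |v| = √7488 / √56 ≈ 11.563.

11.563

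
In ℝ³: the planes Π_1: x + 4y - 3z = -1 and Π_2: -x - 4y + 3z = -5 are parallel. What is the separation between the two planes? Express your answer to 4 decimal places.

Rescale Π_2 by 1/(-1): x + 4y - 3z = 5. Then distance = |-1 − 5| / √26 ≈ 1.1767.

1.1767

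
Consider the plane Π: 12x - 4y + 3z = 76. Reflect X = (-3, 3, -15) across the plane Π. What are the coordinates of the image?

λ = (n·X − d)/|n|² = (-93 − 76)/169 = -1.
Reflection = X − 2λn = (-3, 3, -15) − (-2)·(12, -4, 3) = (21, -5, -9).

(21, -5, -9)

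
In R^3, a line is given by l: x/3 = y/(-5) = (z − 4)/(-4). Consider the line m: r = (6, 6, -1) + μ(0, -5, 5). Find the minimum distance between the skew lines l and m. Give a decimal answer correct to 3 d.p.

l has direction (3, -5, -4) through (0, 0, 4).
Common perpendicular direction n = (3, -5, -4) × (0, -5, 5) = (-45, -15, -15).
With w = (6, 6, -1) − (0, 0, 4) = (6, 6, -5), w · n = -285.
Distance = |w · n| / |n| = |-285| / √2475 ≈ 5.729.

5.729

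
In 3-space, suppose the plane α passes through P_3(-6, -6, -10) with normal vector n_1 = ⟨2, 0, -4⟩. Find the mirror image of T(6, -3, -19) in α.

α: n_1·r = n_1·P_3 gives 2x - 4z = 28.
λ = (n·T − d)/|n|² = (88 − 28)/20 = 3.
Reflection = T − 2λn = (6, -3, -19) − 6·(2, 0, -4) = (-6, -3, 5).

(-6, -3, 5)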